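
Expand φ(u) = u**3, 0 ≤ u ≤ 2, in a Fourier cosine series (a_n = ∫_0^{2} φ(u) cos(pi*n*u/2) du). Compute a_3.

a_3 = ∫_0^{2} (u**3) cos(3*pi*u/2) du.
Integrating by parts three times (tabular method), an antiderivative of (u**3) cos(3*pi*u/2) is 2*u**3*sin(3*pi*u/2)/(3*pi) + 4*u**2*cos(3*pi*u/2)/(3*pi**2) - 16*u*sin(3*pi*u/2)/(9*pi**3) - 32*cos(3*pi*u/2)/(27*pi**4); evaluating from 0 to 2: ∫_{0}^{2} (u**3) cos(3*pi*u/2) du = (16*(2 - 9*pi**2)/(27*pi**4)) - (-32/(27*pi**4)) = 16*(4 - 9*pi**2)/(27*pi**4).
Hence a_3 = 16*(4 - 9*pi**2)/(27*pi**4).

16*(4 - 9*pi**2)/(27*pi**4)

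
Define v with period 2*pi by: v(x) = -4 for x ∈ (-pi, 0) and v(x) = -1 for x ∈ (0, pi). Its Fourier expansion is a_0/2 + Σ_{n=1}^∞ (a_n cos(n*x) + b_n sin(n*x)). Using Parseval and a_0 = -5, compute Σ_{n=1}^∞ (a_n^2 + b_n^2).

Parseval: a_0^2/2 + Σ_{n≥1} (a_n^2+b_n^2) = 1/pi ∫_{-pi}^{pi} v(x)^2 dx = 17.
Subtract a_0^2/2 = 25/2: Σ (a_n^2+b_n^2) = 9/2.

9/2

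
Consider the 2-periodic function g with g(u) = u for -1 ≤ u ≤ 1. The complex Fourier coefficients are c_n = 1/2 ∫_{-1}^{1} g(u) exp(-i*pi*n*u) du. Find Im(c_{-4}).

-1/(4*pi)

Since g is real-valued, Im(c_{-4}) = -1/2 ∫_{-1}^{1} g(u) sin(-4*pi*u) du = b_{4}/2.
g is odd and sin(-4*pi*u) is odd, so the integrand is even: ∫_{-1}^{1} g(u) sin(-4*pi*u) du = 2∫_0^{1} g(u) sin(-4*pi*u) du.
Integrating by parts (boundary term plus one more integral), an antiderivative of (u) sin(-4*pi*u) is u*cos(4*pi*u)/(4*pi) - sin(4*pi*u)/(16*pi**2); evaluating from 0 to 1: ∫_{0}^{1} (u) sin(-4*pi*u) du = (1/(4*pi)) - (0) = 1/(4*pi).
So ∫_{-1}^{1} g(u) sin(-4*pi*u) du = 1/(2*pi).
Hence Im(c_{-4}) = (-1/2)·(1/(2*pi)) = -1/(4*pi).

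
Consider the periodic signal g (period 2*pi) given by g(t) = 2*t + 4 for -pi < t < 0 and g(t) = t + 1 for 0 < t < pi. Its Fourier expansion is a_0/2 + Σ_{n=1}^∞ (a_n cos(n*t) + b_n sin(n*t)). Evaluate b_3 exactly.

b_3 = 1/pi ∫_{-pi}^{pi} g(t) sin(3*t) dt.
Split the integral at the breakpoints.
Integrating by parts (boundary term plus one more integral), an antiderivative of (2*t + 4) sin(3*t) is -2*t*cos(3*t)/3 + 2*sin(3*t)/9 - 4*cos(3*t)/3; evaluating from -pi to 0: ∫_{-pi}^{0} (2*t + 4) sin(3*t) dt = (-4/3) - (4/3 - 2*pi/3) = -8/3 + 2*pi/3.
Integrating by parts (boundary term plus one more integral), an antiderivative of (t + 1) sin(3*t) is -t*cos(3*t)/3 + sin(3*t)/9 - cos(3*t)/3; evaluating from 0 to pi: ∫_{0}^{pi} (t + 1) sin(3*t) dt = (1/3 + pi/3) - (-1/3) = 2/3 + pi/3.
Summing the pieces and multiplying by (1/pi) gives b_3 = (-2 + pi)/pi.

(-2 + pi)/pi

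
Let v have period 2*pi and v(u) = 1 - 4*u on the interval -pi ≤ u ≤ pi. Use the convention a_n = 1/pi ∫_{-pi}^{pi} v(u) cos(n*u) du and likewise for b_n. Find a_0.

2

a_0 = 1/pi ∫_{-pi}^{pi} v(u) du = 1/pi · (2*pi) = 2.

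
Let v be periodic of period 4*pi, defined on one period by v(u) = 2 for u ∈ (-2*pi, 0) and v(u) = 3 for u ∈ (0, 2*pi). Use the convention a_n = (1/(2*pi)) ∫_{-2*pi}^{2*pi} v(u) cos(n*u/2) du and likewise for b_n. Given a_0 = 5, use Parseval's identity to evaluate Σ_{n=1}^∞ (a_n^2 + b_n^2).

Parseval: a_0^2/2 + Σ_{n≥1} (a_n^2+b_n^2) = (1/(2*pi)) ∫_{-2*pi}^{2*pi} v(u)^2 du = 13.
Subtract a_0^2/2 = 25/2: Σ (a_n^2+b_n^2) = 1/2.

1/2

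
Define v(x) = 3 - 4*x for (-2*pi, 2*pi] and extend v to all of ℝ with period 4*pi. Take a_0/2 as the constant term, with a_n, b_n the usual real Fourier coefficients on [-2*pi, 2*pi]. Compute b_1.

-16

b_1 = (1/(2*pi)) ∫_{-2*pi}^{2*pi} v(x) sin(x/2) dx.
Integrating by parts (boundary term plus one more integral), an antiderivative of (3 - 4*x) sin(x/2) is 8*x*cos(x/2) - 16*sin(x/2) - 6*cos(x/2); evaluating from -2*pi to 2*pi: ∫_{-2*pi}^{2*pi} (3 - 4*x) sin(x/2) dx = (6 - 16*pi) - (6 + 16*pi) = -32*pi.
Hence b_1 = (1/(2*pi))·(-32*pi) = -16.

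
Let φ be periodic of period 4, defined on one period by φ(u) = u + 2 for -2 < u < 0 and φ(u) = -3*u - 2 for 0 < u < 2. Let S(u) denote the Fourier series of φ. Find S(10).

-4

u = 10 differs from u = 2 by 2 full period(s), and the series is 4-periodic.
At u = 2 the one-sided limits are φ(2^-) = -8 and φ(2^+) = 0.
By Dirichlet's theorem the series converges to their average, [(-8) + (0)]/2 = -4.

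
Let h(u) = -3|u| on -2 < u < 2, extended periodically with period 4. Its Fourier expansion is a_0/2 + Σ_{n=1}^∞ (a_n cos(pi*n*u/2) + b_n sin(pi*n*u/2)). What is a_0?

-6

a_0 = 1/2 ∫_{-2}^{2} h(u) du = 1/2 · (-12) = -6.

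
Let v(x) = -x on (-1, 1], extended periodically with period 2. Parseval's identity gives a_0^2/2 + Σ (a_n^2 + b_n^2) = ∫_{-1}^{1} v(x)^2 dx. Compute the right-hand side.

2/3

∫_{-1}^{1} v(x)^2 dx = 2/3.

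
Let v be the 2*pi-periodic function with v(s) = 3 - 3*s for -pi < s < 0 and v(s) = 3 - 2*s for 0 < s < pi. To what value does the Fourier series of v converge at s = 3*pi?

pi/2 + 3

s = 3*pi differs from s = -pi by 2 full period(s), and the series is 2*pi-periodic.
At s = -pi the one-sided limits are v(-pi^-) = 3 - 2*pi and v(-pi^+) = 3 + 3*pi.
By Dirichlet's theorem the series converges to their average, [(3 - 2*pi) + (3 + 3*pi)]/2 = pi/2 + 3.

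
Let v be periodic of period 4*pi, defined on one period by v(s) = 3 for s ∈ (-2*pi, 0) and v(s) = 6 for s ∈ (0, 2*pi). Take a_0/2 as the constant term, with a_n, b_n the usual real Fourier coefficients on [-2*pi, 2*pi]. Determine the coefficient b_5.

b_5 = (1/(2*pi)) ∫_{-2*pi}^{2*pi} v(s) sin(5*s/2) ds.
Split the integral at the breakpoints.
Directly, an antiderivative of (3) sin(5*s/2) is -6*cos(5*s/2)/5; evaluating from -2*pi to 0: ∫_{-2*pi}^{0} (3) sin(5*s/2) ds = (-6/5) - (6/5) = -12/5.
Directly, an antiderivative of (6) sin(5*s/2) is -12*cos(5*s/2)/5; evaluating from 0 to 2*pi: ∫_{0}^{2*pi} (6) sin(5*s/2) ds = (12/5) - (-12/5) = 24/5.
Summing the pieces and multiplying by (1/(2*pi)) gives b_5 = 6/(5*pi).

6/(5*pi)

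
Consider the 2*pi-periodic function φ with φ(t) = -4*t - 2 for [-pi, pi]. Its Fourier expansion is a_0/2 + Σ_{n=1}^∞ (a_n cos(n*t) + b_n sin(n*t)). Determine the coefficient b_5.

-8/5

b_5 = 1/pi ∫_{-pi}^{pi} φ(t) sin(5*t) dt.
Integrating by parts (boundary term plus one more integral), an antiderivative of (-4*t - 2) sin(5*t) is 4*t*cos(5*t)/5 - 4*sin(5*t)/25 + 2*cos(5*t)/5; evaluating from -pi to pi: ∫_{-pi}^{pi} (-4*t - 2) sin(5*t) dt = (-4*pi/5 - 2/5) - (-2/5 + 4*pi/5) = -8*pi/5.
Hence b_5 = (1/pi)·(-8*pi/5) = -8/5.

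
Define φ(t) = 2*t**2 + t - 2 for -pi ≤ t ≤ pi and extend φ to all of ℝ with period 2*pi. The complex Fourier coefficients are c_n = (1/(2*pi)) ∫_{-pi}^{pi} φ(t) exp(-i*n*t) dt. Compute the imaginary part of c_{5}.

Since φ is real-valued, Im(c_{5}) = -(1/(2*pi)) ∫_{-pi}^{pi} φ(t) sin(5*t) dt = -b_{5}/2.
Integrating by parts twice (tabular method), an antiderivative of (2*t**2 + t - 2) sin(5*t) is -2*t**2*cos(5*t)/5 + 4*t*sin(5*t)/25 - t*cos(5*t)/5 + sin(5*t)/25 + 54*cos(5*t)/125; evaluating from -pi to pi: ∫_{-pi}^{pi} (2*t**2 + t - 2) sin(5*t) dt = (-54/125 + pi/5 + 2*pi**2/5) - (-pi/5 - 54/125 + 2*pi**2/5) = 2*pi/5.
Hence Im(c_{5}) = (-1/(2*pi))·(2*pi/5) = -1/5.

-1/5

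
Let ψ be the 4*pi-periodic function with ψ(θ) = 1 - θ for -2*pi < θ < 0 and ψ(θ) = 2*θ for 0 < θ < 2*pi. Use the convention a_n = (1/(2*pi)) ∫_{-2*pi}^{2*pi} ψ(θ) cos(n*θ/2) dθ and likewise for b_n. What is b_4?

-1/2

b_4 = (1/(2*pi)) ∫_{-2*pi}^{2*pi} ψ(θ) sin(2*θ) dθ.
Split the integral at the breakpoints.
Integrating by parts (boundary term plus one more integral), an antiderivative of (1 - θ) sin(2*θ) is θ*cos(2*θ)/2 - sin(2*θ)/4 - cos(2*θ)/2; evaluating from -2*pi to 0: ∫_{-2*pi}^{0} (1 - θ) sin(2*θ) dθ = (-1/2) - (-pi - 1/2) = pi.
Integrating by parts (boundary term plus one more integral), an antiderivative of (2*θ) sin(2*θ) is -θ*cos(2*θ) + sin(2*θ)/2; evaluating from 0 to 2*pi: ∫_{0}^{2*pi} (2*θ) sin(2*θ) dθ = (-2*pi) - (0) = -2*pi.
Summing the pieces and multiplying by (1/(2*pi)) gives b_4 = -1/2.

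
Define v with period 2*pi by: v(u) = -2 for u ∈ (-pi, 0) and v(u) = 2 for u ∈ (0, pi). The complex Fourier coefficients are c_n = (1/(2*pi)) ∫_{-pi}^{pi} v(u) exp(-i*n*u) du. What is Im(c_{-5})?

4/(5*pi)

Since v is real-valued, Im(c_{-5}) = -(1/(2*pi)) ∫_{-pi}^{pi} v(u) sin(-5*u) du = b_{5}/2.
v is odd and sin(-5*u) is odd, so the integrand is even: ∫_{-pi}^{pi} v(u) sin(-5*u) du = 2∫_0^{pi} v(u) sin(-5*u) du.
Directly, an antiderivative of (2) sin(-5*u) is 2*cos(5*u)/5; evaluating from 0 to pi: ∫_{0}^{pi} (2) sin(-5*u) du = (-2/5) - (2/5) = -4/5.
So ∫_{-pi}^{pi} v(u) sin(-5*u) du = -8/5.
Hence Im(c_{-5}) = (-1/(2*pi))·(-8/5) = 4/(5*pi).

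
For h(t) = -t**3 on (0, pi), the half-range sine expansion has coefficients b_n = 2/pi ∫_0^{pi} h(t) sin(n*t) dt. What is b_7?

b_7 = 2/pi ∫_0^{pi} (-t**3) sin(7*t) dt.
Integrating by parts three times (tabular method), an antiderivative of (-t**3) sin(7*t) is t**3*cos(7*t)/7 - 3*t**2*sin(7*t)/49 - 6*t*cos(7*t)/343 + 6*sin(7*t)/2401; evaluating from 0 to pi: ∫_{0}^{pi} (-t**3) sin(7*t) dt = (pi*(6 - 49*pi**2)/343) - (0) = pi*(6 - 49*pi**2)/343.
Hence b_7 = (2/pi)·(pi*(6 - 49*pi**2)/343) = 12/343 - 2*pi**2/7.

12/343 - 2*pi**2/7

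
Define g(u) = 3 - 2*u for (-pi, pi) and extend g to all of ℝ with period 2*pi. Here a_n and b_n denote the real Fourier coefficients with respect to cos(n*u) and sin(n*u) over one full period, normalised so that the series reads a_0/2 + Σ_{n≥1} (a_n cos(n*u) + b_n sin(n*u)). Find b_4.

b_4 = 1/pi ∫_{-pi}^{pi} g(u) sin(4*u) du.
Integrating by parts (boundary term plus one more integral), an antiderivative of (3 - 2*u) sin(4*u) is u*cos(4*u)/2 - sin(4*u)/8 - 3*cos(4*u)/4; evaluating from -pi to pi: ∫_{-pi}^{pi} (3 - 2*u) sin(4*u) du = (-3/4 + pi/2) - (-pi/2 - 3/4) = pi.
Hence b_4 = (1/pi)·(pi) = 1.

1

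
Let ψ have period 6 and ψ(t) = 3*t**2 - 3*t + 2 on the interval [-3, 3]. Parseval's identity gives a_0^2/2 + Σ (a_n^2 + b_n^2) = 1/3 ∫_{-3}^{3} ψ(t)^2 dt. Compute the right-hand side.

2128/5

1/3 ∫_{-3}^{3} ψ(t)^2 dt = 1/3 · (6384/5) = 2128/5.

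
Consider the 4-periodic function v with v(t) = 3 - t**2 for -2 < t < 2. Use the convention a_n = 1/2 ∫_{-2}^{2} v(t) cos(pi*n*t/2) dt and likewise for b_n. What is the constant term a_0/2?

5/3

a_0 = 1/2 ∫_{-2}^{2} v(t) dt = 1/2 · (20/3) = 10/3.
So the constant term a_0/2 = 5/3.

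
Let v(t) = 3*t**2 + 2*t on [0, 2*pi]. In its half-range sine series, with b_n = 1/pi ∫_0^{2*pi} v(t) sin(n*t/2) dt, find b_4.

b_4 = 1/pi ∫_0^{2*pi} (3*t**2 + 2*t) sin(2*t) dt.
Integrating by parts twice (tabular method), an antiderivative of (3*t**2 + 2*t) sin(2*t) is -3*t**2*cos(2*t)/2 + 3*t*sin(2*t)/2 - t*cos(2*t) + sin(2*t)/2 + 3*cos(2*t)/4; evaluating from 0 to 2*pi: ∫_{0}^{2*pi} (3*t**2 + 2*t) sin(2*t) dt = (-6*pi**2 - 2*pi + 3/4) - (3/4) = -2*pi*(1 + 3*pi).
Hence b_4 = (1/pi)·(-2*pi*(1 + 3*pi)) = -6*pi - 2.

-6*pi - 2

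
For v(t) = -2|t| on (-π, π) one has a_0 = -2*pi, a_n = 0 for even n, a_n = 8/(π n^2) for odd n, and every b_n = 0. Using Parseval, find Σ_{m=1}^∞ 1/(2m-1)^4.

pi**4/96

Parseval: a_0^2/2 + Σ a_n^2 = (1/π) ∫_{-π}^{π} v(t)^2 dt = 8*pi**2/3.
Subtract a_0^2/2 = 2*pi**2: Σ a_n^2 = 2*pi**2/3.
Only odd n contribute, with a_n^2 = 64/(π^2 n^4), so Σ_{m≥1} 1/(2m-1)^4 = π^2·(2*pi**2/3)/64 = pi**4/96.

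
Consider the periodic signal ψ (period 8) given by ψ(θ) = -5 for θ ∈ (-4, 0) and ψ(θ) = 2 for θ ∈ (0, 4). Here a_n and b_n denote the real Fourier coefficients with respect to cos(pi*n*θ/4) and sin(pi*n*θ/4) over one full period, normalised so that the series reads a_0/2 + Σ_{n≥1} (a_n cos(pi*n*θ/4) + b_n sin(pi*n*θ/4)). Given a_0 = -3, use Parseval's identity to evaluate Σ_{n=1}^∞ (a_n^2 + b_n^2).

Parseval: a_0^2/2 + Σ_{n≥1} (a_n^2+b_n^2) = 1/4 ∫_{-4}^{4} ψ(θ)^2 dθ = 29.
Subtract a_0^2/2 = 9/2: Σ (a_n^2+b_n^2) = 49/2.

49/2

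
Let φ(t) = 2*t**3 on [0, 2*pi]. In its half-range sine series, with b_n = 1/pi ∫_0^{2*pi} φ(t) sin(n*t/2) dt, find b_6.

8/9 - 16*pi**2/3

b_6 = 1/pi ∫_0^{2*pi} (2*t**3) sin(3*t) dt.
Integrating by parts three times (tabular method), an antiderivative of (2*t**3) sin(3*t) is -2*t**3*cos(3*t)/3 + 2*t**2*sin(3*t)/3 + 4*t*cos(3*t)/9 - 4*sin(3*t)/27; evaluating from 0 to 2*pi: ∫_{0}^{2*pi} (2*t**3) sin(3*t) dt = (8*pi*(1 - 6*pi**2)/9) - (0) = 8*pi*(1 - 6*pi**2)/9.
Hence b_6 = (1/pi)·(8*pi*(1 - 6*pi**2)/9) = 8/9 - 16*pi**2/3.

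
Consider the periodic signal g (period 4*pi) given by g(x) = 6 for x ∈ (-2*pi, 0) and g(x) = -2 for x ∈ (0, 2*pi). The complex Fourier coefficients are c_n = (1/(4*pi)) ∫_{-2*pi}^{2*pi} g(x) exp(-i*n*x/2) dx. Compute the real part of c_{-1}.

0

Since g is real-valued, Re(c_{-1}) = (1/(4*pi)) ∫_{-2*pi}^{2*pi} g(x) cos(-x/2) dx = a_{1}/2.
Split the integral at the breakpoints.
Directly, an antiderivative of (6) cos(-x/2) is 12*sin(x/2); evaluating from -2*pi to 0: ∫_{-2*pi}^{0} (6) cos(-x/2) dx = (0) - (0) = 0.
Directly, an antiderivative of (-2) cos(-x/2) is -4*sin(x/2); evaluating from 0 to 2*pi: ∫_{0}^{2*pi} (-2) cos(-x/2) dx = (0) - (0) = 0.
So ∫_{-2*pi}^{2*pi} g(x) cos(-x/2) dx = 0.
Hence Re(c_{-1}) = (1/(4*pi))·(0) = 0.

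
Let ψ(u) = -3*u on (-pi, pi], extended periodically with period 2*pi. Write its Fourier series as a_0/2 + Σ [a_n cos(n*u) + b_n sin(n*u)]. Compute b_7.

-6/7

b_7 = 1/pi ∫_{-pi}^{pi} ψ(u) sin(7*u) du.
ψ is odd and sin(7*u) is odd, so the integrand is even and b_7 = 2/pi ∫_0^{pi} ψ(u) sin(7*u) du.
Integrating by parts (boundary term plus one more integral), an antiderivative of (-3*u) sin(7*u) is 3*u*cos(7*u)/7 - 3*sin(7*u)/49; evaluating from 0 to pi: ∫_{0}^{pi} (-3*u) sin(7*u) du = (-3*pi/7) - (0) = -3*pi/7.
Hence b_7 = (2/pi)·(-3*pi/7) = -6/7.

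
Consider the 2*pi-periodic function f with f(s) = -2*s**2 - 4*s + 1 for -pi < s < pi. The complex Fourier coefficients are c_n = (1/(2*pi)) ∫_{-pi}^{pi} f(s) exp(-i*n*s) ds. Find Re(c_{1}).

Since f is real-valued, Re(c_{1}) = (1/(2*pi)) ∫_{-pi}^{pi} f(s) cos(s) ds = a_{1}/2.
Integrating by parts twice (tabular method), an antiderivative of (-2*s**2 - 4*s + 1) cos(s) is -2*s**2*sin(s) - 4*s*sin(s) - 4*s*cos(s) + 5*sin(s) - 4*cos(s); evaluating from -pi to pi: ∫_{-pi}^{pi} (-2*s**2 - 4*s + 1) cos(s) ds = (4 + 4*pi) - (4 - 4*pi) = 8*pi.
Hence Re(c_{1}) = (1/(2*pi))·(8*pi) = 4.

4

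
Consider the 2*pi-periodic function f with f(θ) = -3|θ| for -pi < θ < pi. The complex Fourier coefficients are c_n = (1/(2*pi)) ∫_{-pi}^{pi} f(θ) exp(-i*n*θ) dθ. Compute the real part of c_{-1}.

6/pi

Since f is real-valued, Re(c_{-1}) = (1/(2*pi)) ∫_{-pi}^{pi} f(θ) cos(-θ) dθ = a_{1}/2.
f is even and cos(-θ) is even, so the integrand is even: ∫_{-pi}^{pi} f(θ) cos(-θ) dθ = 2∫_0^{pi} f(θ) cos(-θ) dθ.
Integrating by parts (boundary term plus one more integral), an antiderivative of (-3*θ) cos(-θ) is -3*θ*sin(θ) - 3*cos(θ); evaluating from 0 to pi: ∫_{0}^{pi} (-3*θ) cos(-θ) dθ = (3) - (-3) = 6.
So ∫_{-pi}^{pi} f(θ) cos(-θ) dθ = 12.
Hence Re(c_{-1}) = (1/(2*pi))·(12) = 6/pi.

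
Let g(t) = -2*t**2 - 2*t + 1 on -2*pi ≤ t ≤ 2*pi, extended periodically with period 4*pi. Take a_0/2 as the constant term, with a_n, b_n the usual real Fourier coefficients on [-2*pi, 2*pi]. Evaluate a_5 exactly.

32/25

a_5 = (1/(2*pi)) ∫_{-2*pi}^{2*pi} g(t) cos(5*t/2) dt.
Integrating by parts twice (tabular method), an antiderivative of (-2*t**2 - 2*t + 1) cos(5*t/2) is -4*t**2*sin(5*t/2)/5 - 4*t*sin(5*t/2)/5 - 16*t*cos(5*t/2)/25 + 82*sin(5*t/2)/125 - 8*cos(5*t/2)/25; evaluating from -2*pi to 2*pi: ∫_{-2*pi}^{2*pi} (-2*t**2 - 2*t + 1) cos(5*t/2) dt = (8/25 + 32*pi/25) - (8/25 - 32*pi/25) = 64*pi/25.
Hence a_5 = (1/(2*pi))·(64*pi/25) = 32/25.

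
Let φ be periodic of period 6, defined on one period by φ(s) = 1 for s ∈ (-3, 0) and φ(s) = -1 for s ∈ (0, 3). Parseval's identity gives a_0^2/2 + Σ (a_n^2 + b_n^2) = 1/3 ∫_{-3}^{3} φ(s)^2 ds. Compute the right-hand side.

1/3 ∫_{-3}^{3} φ(s)^2 ds = 1/3 · (6) = 2.

2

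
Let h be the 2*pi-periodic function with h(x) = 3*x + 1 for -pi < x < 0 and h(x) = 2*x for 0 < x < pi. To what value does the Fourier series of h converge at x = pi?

1/2 - pi/2

At x = pi the one-sided limits are h(pi^-) = 2*pi and h(pi^+) = 1 - 3*pi.
By Dirichlet's theorem the series converges to their average, [(2*pi) + (1 - 3*pi)]/2 = 1/2 - pi/2.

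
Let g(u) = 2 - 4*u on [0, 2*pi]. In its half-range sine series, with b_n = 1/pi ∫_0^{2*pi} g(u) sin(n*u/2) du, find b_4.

b_4 = 1/pi ∫_0^{2*pi} (2 - 4*u) sin(2*u) du.
Integrating by parts (boundary term plus one more integral), an antiderivative of (2 - 4*u) sin(2*u) is 2*u*cos(2*u) - sin(2*u) - cos(2*u); evaluating from 0 to 2*pi: ∫_{0}^{2*pi} (2 - 4*u) sin(2*u) du = (-1 + 4*pi) - (-1) = 4*pi.
Hence b_4 = (1/pi)·(4*pi) = 4.

4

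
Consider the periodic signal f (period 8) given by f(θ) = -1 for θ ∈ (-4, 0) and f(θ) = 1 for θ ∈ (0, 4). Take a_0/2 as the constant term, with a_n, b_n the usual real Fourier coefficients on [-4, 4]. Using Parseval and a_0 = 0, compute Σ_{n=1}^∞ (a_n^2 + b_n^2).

Parseval: a_0^2/2 + Σ_{n≥1} (a_n^2+b_n^2) = 1/4 ∫_{-4}^{4} f(θ)^2 dθ = 2.
Subtract a_0^2/2 = 0: Σ (a_n^2+b_n^2) = 2.

2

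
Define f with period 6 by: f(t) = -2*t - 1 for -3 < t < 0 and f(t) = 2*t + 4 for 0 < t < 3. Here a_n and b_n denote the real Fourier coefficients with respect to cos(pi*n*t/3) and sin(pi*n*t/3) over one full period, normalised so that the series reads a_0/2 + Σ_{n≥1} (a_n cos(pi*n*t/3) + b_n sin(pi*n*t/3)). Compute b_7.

b_7 = 1/3 ∫_{-3}^{3} f(t) sin(7*pi*t/3) dt.
Split the integral at the breakpoints.
Integrating by parts (boundary term plus one more integral), an antiderivative of (-2*t - 1) sin(7*pi*t/3) is 6*t*cos(7*pi*t/3)/(7*pi) - 18*sin(7*pi*t/3)/(49*pi**2) + 3*cos(7*pi*t/3)/(7*pi); evaluating from -3 to 0: ∫_{-3}^{0} (-2*t - 1) sin(7*pi*t/3) dt = (3/(7*pi)) - (15/(7*pi)) = -12/(7*pi).
Integrating by parts (boundary term plus one more integral), an antiderivative of (2*t + 4) sin(7*pi*t/3) is -6*t*cos(7*pi*t/3)/(7*pi) + 18*sin(7*pi*t/3)/(49*pi**2) - 12*cos(7*pi*t/3)/(7*pi); evaluating from 0 to 3: ∫_{0}^{3} (2*t + 4) sin(7*pi*t/3) dt = (30/(7*pi)) - (-12/(7*pi)) = 6/pi.
Summing the pieces and multiplying by (1/3) gives b_7 = 10/(7*pi).

10/(7*pi)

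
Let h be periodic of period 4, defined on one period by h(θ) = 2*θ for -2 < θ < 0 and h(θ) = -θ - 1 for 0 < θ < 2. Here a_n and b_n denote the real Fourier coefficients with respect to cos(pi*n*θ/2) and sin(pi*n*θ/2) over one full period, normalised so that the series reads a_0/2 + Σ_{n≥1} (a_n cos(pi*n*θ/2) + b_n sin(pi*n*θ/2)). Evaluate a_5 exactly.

12/(25*pi**2)

a_5 = 1/2 ∫_{-2}^{2} h(θ) cos(5*pi*θ/2) dθ.
Split the integral at the breakpoints.
Integrating by parts (boundary term plus one more integral), an antiderivative of (2*θ) cos(5*pi*θ/2) is 4*θ*sin(5*pi*θ/2)/(5*pi) + 8*cos(5*pi*θ/2)/(25*pi**2); evaluating from -2 to 0: ∫_{-2}^{0} (2*θ) cos(5*pi*θ/2) dθ = (8/(25*pi**2)) - (-8/(25*pi**2)) = 16/(25*pi**2).
Integrating by parts (boundary term plus one more integral), an antiderivative of (-θ - 1) cos(5*pi*θ/2) is -2*θ*sin(5*pi*θ/2)/(5*pi) - 2*sin(5*pi*θ/2)/(5*pi) - 4*cos(5*pi*θ/2)/(25*pi**2); evaluating from 0 to 2: ∫_{0}^{2} (-θ - 1) cos(5*pi*θ/2) dθ = (4/(25*pi**2)) - (-4/(25*pi**2)) = 8/(25*pi**2).
Summing the pieces and multiplying by (1/2) gives a_5 = 12/(25*pi**2).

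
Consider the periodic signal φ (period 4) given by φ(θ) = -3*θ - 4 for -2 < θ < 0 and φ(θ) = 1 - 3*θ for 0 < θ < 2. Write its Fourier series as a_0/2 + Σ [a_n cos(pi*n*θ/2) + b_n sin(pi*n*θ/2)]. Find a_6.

0

a_6 = 1/2 ∫_{-2}^{2} φ(θ) cos(3*pi*θ) dθ.
Split the integral at the breakpoints.
Integrating by parts (boundary term plus one more integral), an antiderivative of (-3*θ - 4) cos(3*pi*θ) is -θ*sin(3*pi*θ)/pi - 4*sin(3*pi*θ)/(3*pi) - cos(3*pi*θ)/(3*pi**2); evaluating from -2 to 0: ∫_{-2}^{0} (-3*θ - 4) cos(3*pi*θ) dθ = (-1/(3*pi**2)) - (-1/(3*pi**2)) = 0.
Integrating by parts (boundary term plus one more integral), an antiderivative of (1 - 3*θ) cos(3*pi*θ) is -θ*sin(3*pi*θ)/pi + sin(3*pi*θ)/(3*pi) - cos(3*pi*θ)/(3*pi**2); evaluating from 0 to 2: ∫_{0}^{2} (1 - 3*θ) cos(3*pi*θ) dθ = (-1/(3*pi**2)) - (-1/(3*pi**2)) = 0.
Summing the pieces and multiplying by (1/2) gives a_6 = 0.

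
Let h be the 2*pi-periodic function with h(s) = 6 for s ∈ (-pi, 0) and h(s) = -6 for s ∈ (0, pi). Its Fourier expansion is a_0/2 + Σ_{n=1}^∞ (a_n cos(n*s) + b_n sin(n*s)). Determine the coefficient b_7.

-24/(7*pi)

b_7 = 1/pi ∫_{-pi}^{pi} h(s) sin(7*s) ds.
h is odd and sin(7*s) is odd, so the integrand is even and b_7 = 2/pi ∫_0^{pi} h(s) sin(7*s) ds.
Directly, an antiderivative of (-6) sin(7*s) is 6*cos(7*s)/7; evaluating from 0 to pi: ∫_{0}^{pi} (-6) sin(7*s) ds = (-6/7) - (6/7) = -12/7.
Hence b_7 = (2/pi)·(-12/7) = -24/(7*pi).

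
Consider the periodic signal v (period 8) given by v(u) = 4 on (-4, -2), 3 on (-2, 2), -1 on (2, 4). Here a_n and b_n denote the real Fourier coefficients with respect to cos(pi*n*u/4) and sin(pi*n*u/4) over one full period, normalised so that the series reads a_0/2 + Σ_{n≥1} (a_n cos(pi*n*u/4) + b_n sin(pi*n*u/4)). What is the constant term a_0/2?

9/4

a_0 = 1/4 ∫_{-4}^{4} v(u) du = 1/4 · (18) = 9/2.
So the constant term a_0/2 = 9/4.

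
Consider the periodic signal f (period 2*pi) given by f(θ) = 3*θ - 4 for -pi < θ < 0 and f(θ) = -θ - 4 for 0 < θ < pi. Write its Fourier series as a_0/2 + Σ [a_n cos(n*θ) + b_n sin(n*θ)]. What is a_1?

8/pi

a_1 = 1/pi ∫_{-pi}^{pi} f(θ) cos(θ) dθ.
Split the integral at the breakpoints.
Integrating by parts (boundary term plus one more integral), an antiderivative of (3*θ - 4) cos(θ) is 3*θ*sin(θ) - 4*sin(θ) + 3*cos(θ); evaluating from -pi to 0: ∫_{-pi}^{0} (3*θ - 4) cos(θ) dθ = (3) - (-3) = 6.
Integrating by parts (boundary term plus one more integral), an antiderivative of (-θ - 4) cos(θ) is -θ*sin(θ) - 4*sin(θ) - cos(θ); evaluating from 0 to pi: ∫_{0}^{pi} (-θ - 4) cos(θ) dθ = (1) - (-1) = 2.
Summing the pieces and multiplying by (1/pi) gives a_1 = 8/pi.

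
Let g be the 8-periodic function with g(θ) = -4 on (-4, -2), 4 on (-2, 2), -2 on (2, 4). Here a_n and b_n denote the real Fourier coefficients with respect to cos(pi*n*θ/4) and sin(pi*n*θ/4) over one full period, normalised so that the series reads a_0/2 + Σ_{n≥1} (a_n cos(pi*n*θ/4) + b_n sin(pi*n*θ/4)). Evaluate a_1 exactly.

14/pi

a_1 = 1/4 ∫_{-4}^{4} g(θ) cos(pi*θ/4) dθ.
Split the integral at the breakpoints.
Directly, an antiderivative of (-4) cos(pi*θ/4) is -16*sin(pi*θ/4)/pi; evaluating from -4 to -2: ∫_{-4}^{-2} (-4) cos(pi*θ/4) dθ = (16/pi) - (0) = 16/pi.
Directly, an antiderivative of (4) cos(pi*θ/4) is 16*sin(pi*θ/4)/pi; evaluating from -2 to 2: ∫_{-2}^{2} (4) cos(pi*θ/4) dθ = (16/pi) - (-16/pi) = 32/pi.
Directly, an antiderivative of (-2) cos(pi*θ/4) is -8*sin(pi*θ/4)/pi; evaluating from 2 to 4: ∫_{2}^{4} (-2) cos(pi*θ/4) dθ = (0) - (-8/pi) = 8/pi.
Summing the pieces and multiplying by (1/4) gives a_1 = 14/pi.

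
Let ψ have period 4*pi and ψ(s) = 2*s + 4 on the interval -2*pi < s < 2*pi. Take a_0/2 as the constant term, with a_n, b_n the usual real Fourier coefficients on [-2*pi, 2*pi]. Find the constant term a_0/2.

a_0 = (1/(2*pi)) ∫_{-2*pi}^{2*pi} ψ(s) ds = (1/(2*pi)) · (16*pi) = 8.
So the constant term a_0/2 = 4.

4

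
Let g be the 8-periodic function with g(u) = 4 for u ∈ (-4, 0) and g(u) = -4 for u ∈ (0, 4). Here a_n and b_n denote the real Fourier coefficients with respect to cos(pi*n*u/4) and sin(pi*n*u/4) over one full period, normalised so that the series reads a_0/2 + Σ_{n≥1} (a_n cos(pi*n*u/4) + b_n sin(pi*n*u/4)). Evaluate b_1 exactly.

b_1 = 1/4 ∫_{-4}^{4} g(u) sin(pi*u/4) du.
g is odd and sin(pi*u/4) is odd, so the integrand is even and b_1 = 1/2 ∫_0^{4} g(u) sin(pi*u/4) du.
Directly, an antiderivative of (-4) sin(pi*u/4) is 16*cos(pi*u/4)/pi; evaluating from 0 to 4: ∫_{0}^{4} (-4) sin(pi*u/4) du = (-16/pi) - (16/pi) = -32/pi.
Hence b_1 = (1/2)·(-32/pi) = -16/pi.

-16/pi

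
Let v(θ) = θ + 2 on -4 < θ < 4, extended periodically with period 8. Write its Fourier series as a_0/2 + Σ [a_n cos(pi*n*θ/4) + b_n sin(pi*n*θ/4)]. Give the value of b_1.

8/pi

b_1 = 1/4 ∫_{-4}^{4} v(θ) sin(pi*θ/4) dθ.
Integrating by parts (boundary term plus one more integral), an antiderivative of (θ + 2) sin(pi*θ/4) is -4*θ*cos(pi*θ/4)/pi + 16*sin(pi*θ/4)/pi**2 - 8*cos(pi*θ/4)/pi; evaluating from -4 to 4: ∫_{-4}^{4} (θ + 2) sin(pi*θ/4) dθ = (24/pi) - (-8/pi) = 32/pi.
Hence b_1 = (1/4)·(32/pi) = 8/pi.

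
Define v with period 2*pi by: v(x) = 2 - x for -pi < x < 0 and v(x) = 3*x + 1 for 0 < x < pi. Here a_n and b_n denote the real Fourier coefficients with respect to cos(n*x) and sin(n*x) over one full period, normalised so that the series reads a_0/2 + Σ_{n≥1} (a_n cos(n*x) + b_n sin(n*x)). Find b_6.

-1/3

b_6 = 1/pi ∫_{-pi}^{pi} v(x) sin(6*x) dx.
Split the integral at the breakpoints.
Integrating by parts (boundary term plus one more integral), an antiderivative of (2 - x) sin(6*x) is x*cos(6*x)/6 - sin(6*x)/36 - cos(6*x)/3; evaluating from -pi to 0: ∫_{-pi}^{0} (2 - x) sin(6*x) dx = (-1/3) - (-pi/6 - 1/3) = pi/6.
Integrating by parts (boundary term plus one more integral), an antiderivative of (3*x + 1) sin(6*x) is -x*cos(6*x)/2 + sin(6*x)/12 - cos(6*x)/6; evaluating from 0 to pi: ∫_{0}^{pi} (3*x + 1) sin(6*x) dx = (-pi/2 - 1/6) - (-1/6) = -pi/2.
Summing the pieces and multiplying by (1/pi) gives b_6 = -1/3.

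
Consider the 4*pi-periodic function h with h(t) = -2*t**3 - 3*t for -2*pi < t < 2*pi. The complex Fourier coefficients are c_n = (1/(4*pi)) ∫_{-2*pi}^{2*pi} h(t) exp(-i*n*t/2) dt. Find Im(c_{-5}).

-16*pi**2/5 - 54/125

Since h is real-valued, Im(c_{-5}) = -(1/(4*pi)) ∫_{-2*pi}^{2*pi} h(t) sin(-5*t/2) dt = b_{5}/2.
h is odd and sin(-5*t/2) is odd, so the integrand is even: ∫_{-2*pi}^{2*pi} h(t) sin(-5*t/2) dt = 2∫_0^{2*pi} h(t) sin(-5*t/2) dt.
Integrating by parts three times (tabular method), an antiderivative of (-2*t**3 - 3*t) sin(-5*t/2) is -4*t**3*cos(5*t/2)/5 + 24*t**2*sin(5*t/2)/25 - 54*t*cos(5*t/2)/125 + 108*sin(5*t/2)/625; evaluating from 0 to 2*pi: ∫_{0}^{2*pi} (-2*t**3 - 3*t) sin(-5*t/2) dt = (4*pi*(27 + 200*pi**2)/125) - (0) = 4*pi*(27 + 200*pi**2)/125.
So ∫_{-2*pi}^{2*pi} h(t) sin(-5*t/2) dt = 8*pi*(27 + 200*pi**2)/125.
Hence Im(c_{-5}) = (-1/(4*pi))·(8*pi*(27 + 200*pi**2)/125) = -16*pi**2/5 - 54/125.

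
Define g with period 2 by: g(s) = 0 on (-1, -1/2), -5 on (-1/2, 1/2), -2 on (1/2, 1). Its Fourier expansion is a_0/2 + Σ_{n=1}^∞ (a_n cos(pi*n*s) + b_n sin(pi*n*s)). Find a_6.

0

a_6 = ∫_{-1}^{1} g(s) cos(6*pi*s) ds.
Split the integral at the breakpoints.
∫_{-1}^{-1/2} (0) cos(6*pi*s) ds = 0.
Directly, an antiderivative of (-5) cos(6*pi*s) is -5*sin(6*pi*s)/(6*pi); evaluating from -1/2 to 1/2: ∫_{-1/2}^{1/2} (-5) cos(6*pi*s) ds = (0) - (0) = 0.
Directly, an antiderivative of (-2) cos(6*pi*s) is -sin(6*pi*s)/(3*pi); evaluating from 1/2 to 1: ∫_{1/2}^{1} (-2) cos(6*pi*s) ds = (0) - (0) = 0.
Summing the pieces gives a_6 = 0.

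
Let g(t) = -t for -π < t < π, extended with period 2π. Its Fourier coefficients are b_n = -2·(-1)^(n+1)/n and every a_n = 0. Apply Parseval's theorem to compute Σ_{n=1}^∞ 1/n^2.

Parseval: Σ b_n^2 = (1/π) ∫_{-π}^{π} g(t)^2 dt = 2*pi**2/3.
Σ b_n^2 = Σ 4/n^2, so Σ 1/n^2 = (2*pi**2/3)/4 = pi**2/6.

pi**2/6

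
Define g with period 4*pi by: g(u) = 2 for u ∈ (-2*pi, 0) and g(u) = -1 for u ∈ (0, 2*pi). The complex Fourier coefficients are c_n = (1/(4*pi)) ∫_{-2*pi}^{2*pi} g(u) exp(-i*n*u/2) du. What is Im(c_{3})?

1/pi

Since g is real-valued, Im(c_{3}) = -(1/(4*pi)) ∫_{-2*pi}^{2*pi} g(u) sin(3*u/2) du = -b_{3}/2.
Split the integral at the breakpoints.
Directly, an antiderivative of (2) sin(3*u/2) is -4*cos(3*u/2)/3; evaluating from -2*pi to 0: ∫_{-2*pi}^{0} (2) sin(3*u/2) du = (-4/3) - (4/3) = -8/3.
Directly, an antiderivative of (-1) sin(3*u/2) is 2*cos(3*u/2)/3; evaluating from 0 to 2*pi: ∫_{0}^{2*pi} (-1) sin(3*u/2) du = (-2/3) - (2/3) = -4/3.
So ∫_{-2*pi}^{2*pi} g(u) sin(3*u/2) du = -4.
Hence Im(c_{3}) = (-1/(4*pi))·(-4) = 1/pi.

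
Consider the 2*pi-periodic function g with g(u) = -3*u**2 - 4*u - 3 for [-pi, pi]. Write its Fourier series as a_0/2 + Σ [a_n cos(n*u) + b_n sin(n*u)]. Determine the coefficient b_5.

-8/5

b_5 = 1/pi ∫_{-pi}^{pi} g(u) sin(5*u) du.
Integrating by parts twice (tabular method), an antiderivative of (-3*u**2 - 4*u - 3) sin(5*u) is 3*u**2*cos(5*u)/5 - 6*u*sin(5*u)/25 + 4*u*cos(5*u)/5 - 4*sin(5*u)/25 + 69*cos(5*u)/125; evaluating from -pi to pi: ∫_{-pi}^{pi} (-3*u**2 - 4*u - 3) sin(5*u) du = (-3*pi**2/5 - 4*pi/5 - 69/125) - (-3*pi**2/5 - 69/125 + 4*pi/5) = -8*pi/5.
Hence b_5 = (1/pi)·(-8*pi/5) = -8/5.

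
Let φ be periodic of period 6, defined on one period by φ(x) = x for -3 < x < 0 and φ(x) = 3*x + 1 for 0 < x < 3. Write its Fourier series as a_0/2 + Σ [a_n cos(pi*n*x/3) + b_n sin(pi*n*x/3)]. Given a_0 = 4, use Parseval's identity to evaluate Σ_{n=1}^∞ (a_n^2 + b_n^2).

Parseval: a_0^2/2 + Σ_{n≥1} (a_n^2+b_n^2) = 1/3 ∫_{-3}^{3} φ(x)^2 dx = 40.
Subtract a_0^2/2 = 8: Σ (a_n^2+b_n^2) = 32.

32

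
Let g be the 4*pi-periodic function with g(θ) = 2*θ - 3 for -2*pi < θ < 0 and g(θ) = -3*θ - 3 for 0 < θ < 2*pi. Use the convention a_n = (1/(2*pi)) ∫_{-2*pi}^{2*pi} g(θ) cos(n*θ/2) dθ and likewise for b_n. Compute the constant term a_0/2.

a_0 = (1/(2*pi)) ∫_{-2*pi}^{2*pi} g(θ) dθ = (1/(2*pi)) · (-2*pi*(6 + 5*pi)) = -5*pi - 6.
So the constant term a_0/2 = -5*pi/2 - 3.

-5*pi/2 - 3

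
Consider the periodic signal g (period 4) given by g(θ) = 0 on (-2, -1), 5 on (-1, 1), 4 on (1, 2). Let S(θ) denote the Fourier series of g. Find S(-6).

θ = -6 differs from θ = 2 by -2 full period(s), and the series is 4-periodic.
At θ = 2 the one-sided limits are g(2^-) = 4 and g(2^+) = 0.
By Dirichlet's theorem the series converges to their average, [(4) + (0)]/2 = 2.

2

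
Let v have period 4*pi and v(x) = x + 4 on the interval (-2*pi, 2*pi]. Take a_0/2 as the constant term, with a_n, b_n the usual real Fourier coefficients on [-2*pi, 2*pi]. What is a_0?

a_0 = (1/(2*pi)) ∫_{-2*pi}^{2*pi} v(x) dx = (1/(2*pi)) · (16*pi) = 8.

8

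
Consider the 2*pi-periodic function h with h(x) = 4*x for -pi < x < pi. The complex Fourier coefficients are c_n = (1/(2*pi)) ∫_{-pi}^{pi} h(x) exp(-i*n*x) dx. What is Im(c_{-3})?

Since h is real-valued, Im(c_{-3}) = -(1/(2*pi)) ∫_{-pi}^{pi} h(x) sin(-3*x) dx = b_{3}/2.
h is odd and sin(-3*x) is odd, so the integrand is even: ∫_{-pi}^{pi} h(x) sin(-3*x) dx = 2∫_0^{pi} h(x) sin(-3*x) dx.
Integrating by parts (boundary term plus one more integral), an antiderivative of (4*x) sin(-3*x) is 4*x*cos(3*x)/3 - 4*sin(3*x)/9; evaluating from 0 to pi: ∫_{0}^{pi} (4*x) sin(-3*x) dx = (-4*pi/3) - (0) = -4*pi/3.
So ∫_{-pi}^{pi} h(x) sin(-3*x) dx = -8*pi/3.
Hence Im(c_{-3}) = (-1/(2*pi))·(-8*pi/3) = 4/3.

4/3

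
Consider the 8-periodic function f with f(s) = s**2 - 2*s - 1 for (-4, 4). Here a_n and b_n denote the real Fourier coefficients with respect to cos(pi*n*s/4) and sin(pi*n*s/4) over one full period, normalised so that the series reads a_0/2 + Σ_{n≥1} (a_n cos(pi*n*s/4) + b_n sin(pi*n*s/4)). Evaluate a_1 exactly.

a_1 = 1/4 ∫_{-4}^{4} f(s) cos(pi*s/4) ds.
Integrating by parts twice (tabular method), an antiderivative of (s**2 - 2*s - 1) cos(pi*s/4) is 4*s**2*sin(pi*s/4)/pi - 8*s*sin(pi*s/4)/pi + 32*s*cos(pi*s/4)/pi**2 - 128*sin(pi*s/4)/pi**3 - 4*sin(pi*s/4)/pi - 32*cos(pi*s/4)/pi**2; evaluating from -4 to 4: ∫_{-4}^{4} (s**2 - 2*s - 1) cos(pi*s/4) ds = (-96/pi**2) - (160/pi**2) = -256/pi**2.
Hence a_1 = (1/4)·(-256/pi**2) = -64/pi**2.

-64/pi**2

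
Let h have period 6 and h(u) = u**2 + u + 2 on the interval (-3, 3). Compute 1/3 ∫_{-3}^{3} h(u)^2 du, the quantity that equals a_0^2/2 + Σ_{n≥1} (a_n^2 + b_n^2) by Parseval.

1/3 ∫_{-3}^{3} h(u)^2 du = 1/3 · (1056/5) = 352/5.

352/5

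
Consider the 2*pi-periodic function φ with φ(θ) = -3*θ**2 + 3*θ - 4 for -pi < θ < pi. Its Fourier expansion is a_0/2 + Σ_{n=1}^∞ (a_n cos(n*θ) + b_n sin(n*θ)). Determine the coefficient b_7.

b_7 = 1/pi ∫_{-pi}^{pi} φ(θ) sin(7*θ) dθ.
Integrating by parts twice (tabular method), an antiderivative of (-3*θ**2 + 3*θ - 4) sin(7*θ) is 3*θ**2*cos(7*θ)/7 - 6*θ*sin(7*θ)/49 - 3*θ*cos(7*θ)/7 + 3*sin(7*θ)/49 + 190*cos(7*θ)/343; evaluating from -pi to pi: ∫_{-pi}^{pi} (-3*θ**2 + 3*θ - 4) sin(7*θ) dθ = (-3*pi**2/7 - 190/343 + 3*pi/7) - (-3*pi**2/7 - 3*pi/7 - 190/343) = 6*pi/7.
Hence b_7 = (1/pi)·(6*pi/7) = 6/7.

6/7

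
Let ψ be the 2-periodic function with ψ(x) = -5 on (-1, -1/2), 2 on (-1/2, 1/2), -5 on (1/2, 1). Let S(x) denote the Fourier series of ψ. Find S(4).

2

x = 4 differs from x = 0 by 2 full period(s), and the series is 2-periodic.
ψ is continuous at x = 0 with value 2, so the series converges to 2 there.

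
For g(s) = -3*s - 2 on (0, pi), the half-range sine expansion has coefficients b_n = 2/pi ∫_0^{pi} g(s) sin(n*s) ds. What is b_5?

2*(-3*pi - 4)/(5*pi)

b_5 = 2/pi ∫_0^{pi} (-3*s - 2) sin(5*s) ds.
Integrating by parts (boundary term plus one more integral), an antiderivative of (-3*s - 2) sin(5*s) is 3*s*cos(5*s)/5 - 3*sin(5*s)/25 + 2*cos(5*s)/5; evaluating from 0 to pi: ∫_{0}^{pi} (-3*s - 2) sin(5*s) ds = (-3*pi/5 - 2/5) - (2/5) = -3*pi/5 - 4/5.
Hence b_5 = (2/pi)·(-3*pi/5 - 4/5) = 2*(-3*pi - 4)/(5*pi).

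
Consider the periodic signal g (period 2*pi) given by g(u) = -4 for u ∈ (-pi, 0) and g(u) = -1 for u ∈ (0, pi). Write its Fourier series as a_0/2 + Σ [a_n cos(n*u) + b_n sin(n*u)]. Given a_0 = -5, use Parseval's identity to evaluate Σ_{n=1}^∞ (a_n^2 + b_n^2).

9/2

Parseval: a_0^2/2 + Σ_{n≥1} (a_n^2+b_n^2) = 1/pi ∫_{-pi}^{pi} g(u)^2 du = 17.
Subtract a_0^2/2 = 25/2: Σ (a_n^2+b_n^2) = 9/2.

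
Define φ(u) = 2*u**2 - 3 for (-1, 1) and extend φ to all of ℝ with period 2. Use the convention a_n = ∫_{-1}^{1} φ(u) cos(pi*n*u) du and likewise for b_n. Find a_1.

-8/pi**2

a_1 = ∫_{-1}^{1} φ(u) cos(pi*u) du.
φ is even and cos(pi*u) is even, so the integrand is even and a_1 = 2 ∫_0^{1} φ(u) cos(pi*u) du.
Integrating by parts twice (tabular method), an antiderivative of (2*u**2 - 3) cos(pi*u) is 2*u**2*sin(pi*u)/pi + 4*u*cos(pi*u)/pi**2 - 3*sin(pi*u)/pi - 4*sin(pi*u)/pi**3; evaluating from 0 to 1: ∫_{0}^{1} (2*u**2 - 3) cos(pi*u) du = (-4/pi**2) - (0) = -4/pi**2.
Hence a_1 = 2·(-4/pi**2) = -8/pi**2.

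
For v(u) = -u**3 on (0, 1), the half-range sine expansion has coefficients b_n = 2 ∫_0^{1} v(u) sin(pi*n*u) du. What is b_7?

b_7 = 2 ∫_0^{1} (-u**3) sin(7*pi*u) du.
Integrating by parts three times (tabular method), an antiderivative of (-u**3) sin(7*pi*u) is u**3*cos(7*pi*u)/(7*pi) - 3*u**2*sin(7*pi*u)/(49*pi**2) - 6*u*cos(7*pi*u)/(343*pi**3) + 6*sin(7*pi*u)/(2401*pi**4); evaluating from 0 to 1: ∫_{0}^{1} (-u**3) sin(7*pi*u) du = ((6 - 49*pi**2)/(343*pi**3)) - (0) = (6 - 49*pi**2)/(343*pi**3).
Hence b_7 = 2·((6 - 49*pi**2)/(343*pi**3)) = 2*(6 - 49*pi**2)/(343*pi**3).

2*(6 - 49*pi**2)/(343*pi**3)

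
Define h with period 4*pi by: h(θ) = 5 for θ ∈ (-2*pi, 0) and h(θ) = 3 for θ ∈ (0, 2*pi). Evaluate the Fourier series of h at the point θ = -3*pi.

3

θ = -3*pi differs from θ = pi by -1 full period(s), and the series is 4*pi-periodic.
h is continuous at θ = pi with value 3, so the series converges to 3 there.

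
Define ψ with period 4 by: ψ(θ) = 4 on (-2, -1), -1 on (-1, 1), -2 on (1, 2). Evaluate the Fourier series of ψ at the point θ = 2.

1

At θ = 2 the one-sided limits are ψ(2^-) = -2 and ψ(2^+) = 4.
By Dirichlet's theorem the series converges to their average, [(-2) + (4)]/2 = 1.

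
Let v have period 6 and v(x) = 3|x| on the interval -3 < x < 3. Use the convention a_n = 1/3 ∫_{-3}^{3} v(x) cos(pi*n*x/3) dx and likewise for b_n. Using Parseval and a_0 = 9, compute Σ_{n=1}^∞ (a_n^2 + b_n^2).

27/2

Parseval: a_0^2/2 + Σ_{n≥1} (a_n^2+b_n^2) = 1/3 ∫_{-3}^{3} v(x)^2 dx = 54.
Subtract a_0^2/2 = 81/2: Σ (a_n^2+b_n^2) = 27/2.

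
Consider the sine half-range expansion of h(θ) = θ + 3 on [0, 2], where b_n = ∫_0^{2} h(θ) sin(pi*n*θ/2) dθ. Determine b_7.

b_7 = ∫_0^{2} (θ + 3) sin(7*pi*θ/2) dθ.
Integrating by parts (boundary term plus one more integral), an antiderivative of (θ + 3) sin(7*pi*θ/2) is -2*θ*cos(7*pi*θ/2)/(7*pi) + 4*sin(7*pi*θ/2)/(49*pi**2) - 6*cos(7*pi*θ/2)/(7*pi); evaluating from 0 to 2: ∫_{0}^{2} (θ + 3) sin(7*pi*θ/2) dθ = (10/(7*pi)) - (-6/(7*pi)) = 16/(7*pi).
Hence b_7 = 16/(7*pi).

16/(7*pi)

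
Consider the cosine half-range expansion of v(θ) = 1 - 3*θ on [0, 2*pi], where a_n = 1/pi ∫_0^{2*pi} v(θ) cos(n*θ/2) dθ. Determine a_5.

24/(25*pi)

a_5 = 1/pi ∫_0^{2*pi} (1 - 3*θ) cos(5*θ/2) dθ.
Integrating by parts (boundary term plus one more integral), an antiderivative of (1 - 3*θ) cos(5*θ/2) is -6*θ*sin(5*θ/2)/5 + 2*sin(5*θ/2)/5 - 12*cos(5*θ/2)/25; evaluating from 0 to 2*pi: ∫_{0}^{2*pi} (1 - 3*θ) cos(5*θ/2) dθ = (12/25) - (-12/25) = 24/25.
Hence a_5 = (1/pi)·(24/25) = 24/(25*pi).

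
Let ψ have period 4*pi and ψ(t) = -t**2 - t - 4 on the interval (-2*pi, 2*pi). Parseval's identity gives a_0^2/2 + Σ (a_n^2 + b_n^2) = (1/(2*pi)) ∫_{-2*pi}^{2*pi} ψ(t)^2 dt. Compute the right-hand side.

(1/(2*pi)) ∫_{-2*pi}^{2*pi} ψ(t)^2 dt = (1/(2*pi)) · (64*pi + 48*pi**3 + 64*pi**5/5) = 32 + 24*pi**2 + 32*pi**4/5.

32 + 24*pi**2 + 32*pi**4/5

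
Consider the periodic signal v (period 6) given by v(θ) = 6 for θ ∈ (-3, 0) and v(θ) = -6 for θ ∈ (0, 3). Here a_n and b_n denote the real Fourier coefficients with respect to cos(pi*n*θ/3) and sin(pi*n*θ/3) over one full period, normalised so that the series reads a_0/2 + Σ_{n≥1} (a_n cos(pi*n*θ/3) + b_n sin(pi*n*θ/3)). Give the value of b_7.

b_7 = 1/3 ∫_{-3}^{3} v(θ) sin(7*pi*θ/3) dθ.
v is odd and sin(7*pi*θ/3) is odd, so the integrand is even and b_7 = 2/3 ∫_0^{3} v(θ) sin(7*pi*θ/3) dθ.
Directly, an antiderivative of (-6) sin(7*pi*θ/3) is 18*cos(7*pi*θ/3)/(7*pi); evaluating from 0 to 3: ∫_{0}^{3} (-6) sin(7*pi*θ/3) dθ = (-18/(7*pi)) - (18/(7*pi)) = -36/(7*pi).
Hence b_7 = (2/3)·(-36/(7*pi)) = -24/(7*pi).

-24/(7*pi)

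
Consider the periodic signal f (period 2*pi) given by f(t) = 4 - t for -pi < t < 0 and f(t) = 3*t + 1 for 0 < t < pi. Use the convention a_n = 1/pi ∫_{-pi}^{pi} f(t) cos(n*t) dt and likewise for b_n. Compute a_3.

a_3 = 1/pi ∫_{-pi}^{pi} f(t) cos(3*t) dt.
Split the integral at the breakpoints.
Integrating by parts (boundary term plus one more integral), an antiderivative of (4 - t) cos(3*t) is -t*sin(3*t)/3 + 4*sin(3*t)/3 - cos(3*t)/9; evaluating from -pi to 0: ∫_{-pi}^{0} (4 - t) cos(3*t) dt = (-1/9) - (1/9) = -2/9.
Integrating by parts (boundary term plus one more integral), an antiderivative of (3*t + 1) cos(3*t) is t*sin(3*t) + sin(3*t)/3 + cos(3*t)/3; evaluating from 0 to pi: ∫_{0}^{pi} (3*t + 1) cos(3*t) dt = (-1/3) - (1/3) = -2/3.
Summing the pieces and multiplying by (1/pi) gives a_3 = -8/(9*pi).

-8/(9*pi)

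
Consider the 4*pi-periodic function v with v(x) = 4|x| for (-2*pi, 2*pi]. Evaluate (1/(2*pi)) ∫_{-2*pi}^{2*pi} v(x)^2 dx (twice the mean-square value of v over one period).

128*pi**2/3

(1/(2*pi)) ∫_{-2*pi}^{2*pi} v(x)^2 dx = (1/(2*pi)) · (256*pi**3/3) = 128*pi**2/3.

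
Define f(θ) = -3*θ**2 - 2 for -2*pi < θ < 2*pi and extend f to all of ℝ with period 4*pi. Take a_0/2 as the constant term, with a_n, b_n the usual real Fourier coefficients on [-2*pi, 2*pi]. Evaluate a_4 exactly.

-3

a_4 = (1/(2*pi)) ∫_{-2*pi}^{2*pi} f(θ) cos(2*θ) dθ.
f is even and cos(2*θ) is even, so the integrand is even and a_4 = 1/pi ∫_0^{2*pi} f(θ) cos(2*θ) dθ.
Integrating by parts twice (tabular method), an antiderivative of (-3*θ**2 - 2) cos(2*θ) is -3*θ**2*sin(2*θ)/2 - 3*θ*cos(2*θ)/2 - sin(2*θ)/4; evaluating from 0 to 2*pi: ∫_{0}^{2*pi} (-3*θ**2 - 2) cos(2*θ) dθ = (-3*pi) - (0) = -3*pi.
Hence a_4 = (1/pi)·(-3*pi) = -3.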